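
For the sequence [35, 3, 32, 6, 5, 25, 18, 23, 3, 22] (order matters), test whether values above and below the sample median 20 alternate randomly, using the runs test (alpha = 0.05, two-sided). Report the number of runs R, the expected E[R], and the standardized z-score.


Step 1: Compute median = 20; label A = above, B = below.
Labels in order: ABABBABABA  (n_A = 5, n_B = 5)
Step 2: Count runs R = 9.
Step 3: Under H0 (random ordering), E[R] = 2*n_A*n_B/(n_A+n_B) + 1 = 2*5*5/10 + 1 = 6.0000.
        Var[R] = 2*n_A*n_B*(2*n_A*n_B - n_A - n_B) / ((n_A+n_B)^2 * (n_A+n_B-1)) = 2000/900 = 2.2222.
        SD[R] = 1.4907.
Step 4: Continuity-corrected z = (R - 0.5 - E[R]) / SD[R] = (9 - 0.5 - 6.0000) / 1.4907 = 1.6771.
Step 5: Two-sided p-value via normal approximation = 2*(1 - Phi(|z|)) = 0.093533.
Step 6: alpha = 0.05. fail to reject H0.

R = 9, z = 1.6771, p = 0.093533, fail to reject H0.


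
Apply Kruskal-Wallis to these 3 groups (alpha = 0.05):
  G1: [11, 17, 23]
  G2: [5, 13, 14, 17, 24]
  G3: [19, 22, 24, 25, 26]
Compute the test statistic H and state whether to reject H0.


Step 1: Combine all N = 13 observations and assign midranks.
sorted (value, group, rank): (5,G2,1), (11,G1,2), (13,G2,3), (14,G2,4), (17,G1,5.5), (17,G2,5.5), (19,G3,7), (22,G3,8), (23,G1,9), (24,G2,10.5), (24,G3,10.5), (25,G3,12), (26,G3,13)
Step 2: Sum ranks within each group.
R_1 = 16.5 (n_1 = 3)
R_2 = 24 (n_2 = 5)
R_3 = 50.5 (n_3 = 5)
Step 3: H = 12/(N(N+1)) * sum(R_i^2/n_i) - 3(N+1)
     = 12/(13*14) * (16.5^2/3 + 24^2/5 + 50.5^2/5) - 3*14
     = 0.065934 * 716 - 42
     = 5.208791.
Step 4: Ties present; correction factor C = 1 - 12/(13^3 - 13) = 0.994505. Corrected H = 5.208791 / 0.994505 = 5.237569.
Step 5: Under H0, H ~ chi^2(2); p-value = 0.072891.
Step 6: alpha = 0.05. fail to reject H0.

H = 5.2376, df = 2, p = 0.072891, fail to reject H0.


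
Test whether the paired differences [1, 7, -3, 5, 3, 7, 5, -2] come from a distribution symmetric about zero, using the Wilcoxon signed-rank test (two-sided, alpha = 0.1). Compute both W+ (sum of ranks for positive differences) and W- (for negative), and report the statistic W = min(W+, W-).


Step 1: Drop any zero differences (none here) and take |d_i|.
|d| = [1, 7, 3, 5, 3, 7, 5, 2]
Step 2: Midrank |d_i| (ties get averaged ranks).
ranks: |1|->1, |7|->7.5, |3|->3.5, |5|->5.5, |3|->3.5, |7|->7.5, |5|->5.5, |2|->2
Step 3: Attach original signs; sum ranks with positive sign and with negative sign.
W+ = 1 + 7.5 + 5.5 + 3.5 + 7.5 + 5.5 = 30.5
W- = 3.5 + 2 = 5.5
(Check: W+ + W- = 36 should equal n(n+1)/2 = 36.)
Step 4: Test statistic W = min(W+, W-) = 5.5.
Step 5: Ties in |d|, so use the tie-corrected normal approximation.
        E[W] = n(n+1)/4 = 8*9/4 = 18.
        Tie groups: |d|=3 (t=2), |d|=5 (t=2), |d|=7 (t=2); sum(t^3 - t) = 18.
        Var[W] = n(n+1)(2n+1)/24 - sum(t^3-t)/48 = 1224/24 - 18/48 = 50.625.
        z = (W - E[W]) / sqrt(Var[W]) = (5.5 - 18) / 7.1151 = -1.7568.
        Two-sided p = 2*Phi(z) = 0.078948.
Step 6: alpha = 0.1. reject H0.

W+ = 30.5, W- = 5.5, W = min = 5.5, p = 0.078948, reject H0.


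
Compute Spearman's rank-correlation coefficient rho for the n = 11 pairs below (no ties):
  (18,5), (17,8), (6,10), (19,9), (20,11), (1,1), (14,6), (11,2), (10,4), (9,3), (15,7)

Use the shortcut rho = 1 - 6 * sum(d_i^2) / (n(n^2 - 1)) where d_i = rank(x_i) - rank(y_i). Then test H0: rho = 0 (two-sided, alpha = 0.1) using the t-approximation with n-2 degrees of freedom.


Step 1: Rank x and y separately (midranks; no ties here).
rank(x): 18->9, 17->8, 6->2, 19->10, 20->11, 1->1, 14->6, 11->5, 10->4, 9->3, 15->7
rank(y): 5->5, 8->8, 10->10, 9->9, 11->11, 1->1, 6->6, 2->2, 4->4, 3->3, 7->7
Step 2: d_i = R_x(i) - R_y(i); compute d_i^2.
  (9-5)^2=16, (8-8)^2=0, (2-10)^2=64, (10-9)^2=1, (11-11)^2=0, (1-1)^2=0, (6-6)^2=0, (5-2)^2=9, (4-4)^2=0, (3-3)^2=0, (7-7)^2=0
sum(d^2) = 90.
Step 3: rho = 1 - 6*90 / (11*(11^2 - 1)) = 1 - 540/1320 = 0.590909.
Step 4: Under H0, t = rho * sqrt((n-2)/(1-rho^2)) = 2.1974 ~ t(9).
Step 5: Two-sided p-value from the t-distribution with 9 df = 0.055576.
Step 6: alpha = 0.1. reject H0.

rho = 0.5909, p = 0.055576, reject H0 at alpha = 0.1.


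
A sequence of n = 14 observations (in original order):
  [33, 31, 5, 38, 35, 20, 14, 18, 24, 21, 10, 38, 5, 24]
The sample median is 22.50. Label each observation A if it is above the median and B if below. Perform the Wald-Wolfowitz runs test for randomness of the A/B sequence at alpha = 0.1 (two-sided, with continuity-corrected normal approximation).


Step 1: Compute median = 22.50; label A = above, B = below.
Labels in order: AABAABBBABBABA  (n_A = 7, n_B = 7)
Step 2: Count runs R = 9.
Step 3: Under H0 (random ordering), E[R] = 2*n_A*n_B/(n_A+n_B) + 1 = 2*7*7/14 + 1 = 8.0000.
        Var[R] = 2*n_A*n_B*(2*n_A*n_B - n_A - n_B) / ((n_A+n_B)^2 * (n_A+n_B-1)) = 8232/2548 = 3.2308.
        SD[R] = 1.7974.
Step 4: Continuity-corrected z = (R - 0.5 - E[R]) / SD[R] = (9 - 0.5 - 8.0000) / 1.7974 = 0.2782.
Step 5: Two-sided p-value via normal approximation = 2*(1 - Phi(|z|)) = 0.780879.
Step 6: alpha = 0.1. fail to reject H0.

R = 9, z = 0.2782, p = 0.780879, fail to reject H0.


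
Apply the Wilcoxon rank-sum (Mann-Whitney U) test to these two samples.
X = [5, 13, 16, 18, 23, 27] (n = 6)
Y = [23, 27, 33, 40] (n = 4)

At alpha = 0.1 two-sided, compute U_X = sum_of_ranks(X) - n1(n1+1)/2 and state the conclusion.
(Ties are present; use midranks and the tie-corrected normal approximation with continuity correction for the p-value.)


Step 1: Combine and sort all 10 observations; assign midranks.
sorted (value, group): (5,X), (13,X), (16,X), (18,X), (23,X), (23,Y), (27,X), (27,Y), (33,Y), (40,Y)
ranks: 5->1, 13->2, 16->3, 18->4, 23->5.5, 23->5.5, 27->7.5, 27->7.5, 33->9, 40->10
Step 2: Rank sum for X: R1 = 1 + 2 + 3 + 4 + 5.5 + 7.5 = 23.
Step 3: U_X = R1 - n1(n1+1)/2 = 23 - 6*7/2 = 23 - 21 = 2.
       U_Y = n1*n2 - U_X = 24 - 2 = 22.
Step 4: Ties are present, so use the tie-corrected normal approximation (with continuity correction) for the p-value.
Step 5: p-value = 0.041570; compare to alpha = 0.1. reject H0.

U_X = 2, p = 0.041570, reject H0 at alpha = 0.1.


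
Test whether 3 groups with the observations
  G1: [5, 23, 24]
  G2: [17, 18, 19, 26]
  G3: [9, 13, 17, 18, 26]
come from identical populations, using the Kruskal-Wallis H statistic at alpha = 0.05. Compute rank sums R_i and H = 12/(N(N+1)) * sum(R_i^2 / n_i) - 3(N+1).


Step 1: Combine all N = 12 observations and assign midranks.
sorted (value, group, rank): (5,G1,1), (9,G3,2), (13,G3,3), (17,G2,4.5), (17,G3,4.5), (18,G2,6.5), (18,G3,6.5), (19,G2,8), (23,G1,9), (24,G1,10), (26,G2,11.5), (26,G3,11.5)
Step 2: Sum ranks within each group.
R_1 = 20 (n_1 = 3)
R_2 = 30.5 (n_2 = 4)
R_3 = 27.5 (n_3 = 5)
Step 3: H = 12/(N(N+1)) * sum(R_i^2/n_i) - 3(N+1)
     = 12/(12*13) * (20^2/3 + 30.5^2/4 + 27.5^2/5) - 3*13
     = 0.076923 * 517.146 - 39
     = 0.780449.
Step 4: Ties present; correction factor C = 1 - 18/(12^3 - 12) = 0.989510. Corrected H = 0.780449 / 0.989510 = 0.788722.
Step 5: Under H0, H ~ chi^2(2); p-value = 0.674111.
Step 6: alpha = 0.05. fail to reject H0.

H = 0.7887, df = 2, p = 0.674111, fail to reject H0.


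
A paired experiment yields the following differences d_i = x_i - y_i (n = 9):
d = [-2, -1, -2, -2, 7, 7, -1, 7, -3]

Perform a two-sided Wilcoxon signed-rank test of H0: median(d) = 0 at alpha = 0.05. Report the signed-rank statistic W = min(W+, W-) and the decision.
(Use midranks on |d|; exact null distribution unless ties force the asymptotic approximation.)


Step 1: Drop any zero differences (none here) and take |d_i|.
|d| = [2, 1, 2, 2, 7, 7, 1, 7, 3]
Step 2: Midrank |d_i| (ties get averaged ranks).
ranks: |2|->4, |1|->1.5, |2|->4, |2|->4, |7|->8, |7|->8, |1|->1.5, |7|->8, |3|->6
Step 3: Attach original signs; sum ranks with positive sign and with negative sign.
W+ = 8 + 8 + 8 = 24
W- = 4 + 1.5 + 4 + 4 + 1.5 + 6 = 21
(Check: W+ + W- = 45 should equal n(n+1)/2 = 45.)
Step 4: Test statistic W = min(W+, W-) = 21.
Step 5: Ties in |d|, so use the tie-corrected normal approximation.
        E[W] = n(n+1)/4 = 9*10/4 = 22.5.
        Tie groups: |d|=1 (t=2), |d|=2 (t=3), |d|=7 (t=3); sum(t^3 - t) = 54.
        Var[W] = n(n+1)(2n+1)/24 - sum(t^3-t)/48 = 1710/24 - 54/48 = 70.125.
        z = (W - E[W]) / sqrt(Var[W]) = (21 - 22.5) / 8.3741 = -0.1791.
        Two-sided p = 2*Phi(z) = 0.857840.
Step 6: alpha = 0.05. fail to reject H0.

W+ = 24, W- = 21, W = min = 21, p = 0.857840, fail to reject H0.


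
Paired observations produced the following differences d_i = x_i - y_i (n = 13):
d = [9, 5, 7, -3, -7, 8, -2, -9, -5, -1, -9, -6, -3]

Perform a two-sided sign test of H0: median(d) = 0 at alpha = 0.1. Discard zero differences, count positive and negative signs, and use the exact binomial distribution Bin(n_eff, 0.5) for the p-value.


Step 1: Discard zero differences. Original n = 13; n_eff = number of nonzero differences = 13.
Nonzero differences (with sign): +9, +5, +7, -3, -7, +8, -2, -9, -5, -1, -9, -6, -3
Step 2: Count signs: positive = 4, negative = 9.
Step 3: Under H0: P(positive) = 0.5, so the number of positives S ~ Bin(13, 0.5).
Step 4: Two-sided exact p-value = sum of Bin(13,0.5) probabilities at or below the observed probability = 0.266846.
Step 5: alpha = 0.1. fail to reject H0.

n_eff = 13, pos = 4, neg = 9, p = 0.266846, fail to reject H0.


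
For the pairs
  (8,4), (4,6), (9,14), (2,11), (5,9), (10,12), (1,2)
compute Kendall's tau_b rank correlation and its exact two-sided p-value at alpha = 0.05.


Step 1: Enumerate the 21 unordered pairs (i,j) with i<j and classify each by sign(x_j-x_i) * sign(y_j-y_i).
  (1,2):dx=-4,dy=+2->D; (1,3):dx=+1,dy=+10->C; (1,4):dx=-6,dy=+7->D; (1,5):dx=-3,dy=+5->D
  (1,6):dx=+2,dy=+8->C; (1,7):dx=-7,dy=-2->C; (2,3):dx=+5,dy=+8->C; (2,4):dx=-2,dy=+5->D
  (2,5):dx=+1,dy=+3->C; (2,6):dx=+6,dy=+6->C; (2,7):dx=-3,dy=-4->C; (3,4):dx=-7,dy=-3->C
  (3,5):dx=-4,dy=-5->C; (3,6):dx=+1,dy=-2->D; (3,7):dx=-8,dy=-12->C; (4,5):dx=+3,dy=-2->D
  (4,6):dx=+8,dy=+1->C; (4,7):dx=-1,dy=-9->C; (5,6):dx=+5,dy=+3->C; (5,7):dx=-4,dy=-7->C
  (6,7):dx=-9,dy=-10->C
Step 2: C = 15, D = 6, total pairs = 21.
Step 3: tau = (C - D)/(n(n-1)/2) = (15 - 6)/21 = 0.428571.
Step 4: Exact two-sided p-value (enumerate n! = 5040 permutations of y under H0): p = 0.238889.
Step 5: alpha = 0.05. fail to reject H0.

tau_b = 0.4286 (C=15, D=6), p = 0.238889, fail to reject H0.


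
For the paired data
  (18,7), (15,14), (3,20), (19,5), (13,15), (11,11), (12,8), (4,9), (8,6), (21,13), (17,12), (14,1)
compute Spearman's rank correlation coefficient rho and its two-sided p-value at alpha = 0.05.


Step 1: Rank x and y separately (midranks; no ties here).
rank(x): 18->10, 15->8, 3->1, 19->11, 13->6, 11->4, 12->5, 4->2, 8->3, 21->12, 17->9, 14->7
rank(y): 7->4, 14->10, 20->12, 5->2, 15->11, 11->7, 8->5, 9->6, 6->3, 13->9, 12->8, 1->1
Step 2: d_i = R_x(i) - R_y(i); compute d_i^2.
  (10-4)^2=36, (8-10)^2=4, (1-12)^2=121, (11-2)^2=81, (6-11)^2=25, (4-7)^2=9, (5-5)^2=0, (2-6)^2=16, (3-3)^2=0, (12-9)^2=9, (9-8)^2=1, (7-1)^2=36
sum(d^2) = 338.
Step 3: rho = 1 - 6*338 / (12*(12^2 - 1)) = 1 - 2028/1716 = -0.181818.
Step 4: Under H0, t = rho * sqrt((n-2)/(1-rho^2)) = -0.5847 ~ t(10).
Step 5: Two-sided p-value from the t-distribution with 10 df = 0.571701.
Step 6: alpha = 0.05. fail to reject H0.

rho = -0.1818, p = 0.571701, fail to reject H0 at alpha = 0.05.


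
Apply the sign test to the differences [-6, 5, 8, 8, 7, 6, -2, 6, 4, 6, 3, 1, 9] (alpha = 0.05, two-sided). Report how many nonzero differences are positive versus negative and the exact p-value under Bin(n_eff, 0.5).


Step 1: Discard zero differences. Original n = 13; n_eff = number of nonzero differences = 13.
Nonzero differences (with sign): -6, +5, +8, +8, +7, +6, -2, +6, +4, +6, +3, +1, +9
Step 2: Count signs: positive = 11, negative = 2.
Step 3: Under H0: P(positive) = 0.5, so the number of positives S ~ Bin(13, 0.5).
Step 4: Two-sided exact p-value = sum of Bin(13,0.5) probabilities at or below the observed probability = 0.022461.
Step 5: alpha = 0.05. reject H0.

n_eff = 13, pos = 11, neg = 2, p = 0.022461, reject H0.


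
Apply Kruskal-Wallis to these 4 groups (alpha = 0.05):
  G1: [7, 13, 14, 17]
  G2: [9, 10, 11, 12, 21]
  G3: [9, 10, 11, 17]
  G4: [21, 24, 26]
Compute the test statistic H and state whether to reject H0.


Step 1: Combine all N = 16 observations and assign midranks.
sorted (value, group, rank): (7,G1,1), (9,G2,2.5), (9,G3,2.5), (10,G2,4.5), (10,G3,4.5), (11,G2,6.5), (11,G3,6.5), (12,G2,8), (13,G1,9), (14,G1,10), (17,G1,11.5), (17,G3,11.5), (21,G2,13.5), (21,G4,13.5), (24,G4,15), (26,G4,16)
Step 2: Sum ranks within each group.
R_1 = 31.5 (n_1 = 4)
R_2 = 35 (n_2 = 5)
R_3 = 25 (n_3 = 4)
R_4 = 44.5 (n_4 = 3)
Step 3: H = 12/(N(N+1)) * sum(R_i^2/n_i) - 3(N+1)
     = 12/(16*17) * (31.5^2/4 + 35^2/5 + 25^2/4 + 44.5^2/3) - 3*17
     = 0.044118 * 1309.4 - 51
     = 6.767463.
Step 4: Ties present; correction factor C = 1 - 30/(16^3 - 16) = 0.992647. Corrected H = 6.767463 / 0.992647 = 6.817593.
Step 5: Under H0, H ~ chi^2(3); p-value = 0.077945.
Step 6: alpha = 0.05. fail to reject H0.

H = 6.8176, df = 3, p = 0.077945, fail to reject H0.


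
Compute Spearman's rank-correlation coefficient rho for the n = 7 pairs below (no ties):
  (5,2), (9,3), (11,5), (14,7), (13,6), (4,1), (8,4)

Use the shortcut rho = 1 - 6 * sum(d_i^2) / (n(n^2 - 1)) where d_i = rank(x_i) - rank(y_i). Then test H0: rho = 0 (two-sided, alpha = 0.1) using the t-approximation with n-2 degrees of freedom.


Step 1: Rank x and y separately (midranks; no ties here).
rank(x): 5->2, 9->4, 11->5, 14->7, 13->6, 4->1, 8->3
rank(y): 2->2, 3->3, 5->5, 7->7, 6->6, 1->1, 4->4
Step 2: d_i = R_x(i) - R_y(i); compute d_i^2.
  (2-2)^2=0, (4-3)^2=1, (5-5)^2=0, (7-7)^2=0, (6-6)^2=0, (1-1)^2=0, (3-4)^2=1
sum(d^2) = 2.
Step 3: rho = 1 - 6*2 / (7*(7^2 - 1)) = 1 - 12/336 = 0.964286.
Step 4: Under H0, t = rho * sqrt((n-2)/(1-rho^2)) = 8.1408 ~ t(5).
Step 5: Two-sided p-value from the t-distribution with 5 df = 0.000454.
Step 6: alpha = 0.1. reject H0.

rho = 0.9643, p = 0.000454, reject H0 at alpha = 0.1.


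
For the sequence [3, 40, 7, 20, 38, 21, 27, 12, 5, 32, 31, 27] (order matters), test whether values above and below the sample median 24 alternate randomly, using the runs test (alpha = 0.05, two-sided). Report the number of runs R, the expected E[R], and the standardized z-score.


Step 1: Compute median = 24; label A = above, B = below.
Labels in order: BABBABABBAAA  (n_A = 6, n_B = 6)
Step 2: Count runs R = 8.
Step 3: Under H0 (random ordering), E[R] = 2*n_A*n_B/(n_A+n_B) + 1 = 2*6*6/12 + 1 = 7.0000.
        Var[R] = 2*n_A*n_B*(2*n_A*n_B - n_A - n_B) / ((n_A+n_B)^2 * (n_A+n_B-1)) = 4320/1584 = 2.7273.
        SD[R] = 1.6514.
Step 4: Continuity-corrected z = (R - 0.5 - E[R]) / SD[R] = (8 - 0.5 - 7.0000) / 1.6514 = 0.3028.
Step 5: Two-sided p-value via normal approximation = 2*(1 - Phi(|z|)) = 0.762069.
Step 6: alpha = 0.05. fail to reject H0.

R = 8, z = 0.3028, p = 0.762069, fail to reject H0.


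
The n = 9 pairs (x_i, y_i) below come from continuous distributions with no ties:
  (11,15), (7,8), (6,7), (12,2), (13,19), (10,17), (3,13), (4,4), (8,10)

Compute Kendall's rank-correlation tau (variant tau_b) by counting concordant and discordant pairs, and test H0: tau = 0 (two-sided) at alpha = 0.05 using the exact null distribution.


Step 1: Enumerate the 36 unordered pairs (i,j) with i<j and classify each by sign(x_j-x_i) * sign(y_j-y_i).
  (1,2):dx=-4,dy=-7->C; (1,3):dx=-5,dy=-8->C; (1,4):dx=+1,dy=-13->D; (1,5):dx=+2,dy=+4->C
  (1,6):dx=-1,dy=+2->D; (1,7):dx=-8,dy=-2->C; (1,8):dx=-7,dy=-11->C; (1,9):dx=-3,dy=-5->C
  (2,3):dx=-1,dy=-1->C; (2,4):dx=+5,dy=-6->D; (2,5):dx=+6,dy=+11->C; (2,6):dx=+3,dy=+9->C
  (2,7):dx=-4,dy=+5->D; (2,8):dx=-3,dy=-4->C; (2,9):dx=+1,dy=+2->C; (3,4):dx=+6,dy=-5->D
  (3,5):dx=+7,dy=+12->C; (3,6):dx=+4,dy=+10->C; (3,7):dx=-3,dy=+6->D; (3,8):dx=-2,dy=-3->C
  (3,9):dx=+2,dy=+3->C; (4,5):dx=+1,dy=+17->C; (4,6):dx=-2,dy=+15->D; (4,7):dx=-9,dy=+11->D
  (4,8):dx=-8,dy=+2->D; (4,9):dx=-4,dy=+8->D; (5,6):dx=-3,dy=-2->C; (5,7):dx=-10,dy=-6->C
  (5,8):dx=-9,dy=-15->C; (5,9):dx=-5,dy=-9->C; (6,7):dx=-7,dy=-4->C; (6,8):dx=-6,dy=-13->C
  (6,9):dx=-2,dy=-7->C; (7,8):dx=+1,dy=-9->D; (7,9):dx=+5,dy=-3->D; (8,9):dx=+4,dy=+6->C
Step 2: C = 24, D = 12, total pairs = 36.
Step 3: tau = (C - D)/(n(n-1)/2) = (24 - 12)/36 = 0.333333.
Step 4: Exact two-sided p-value (enumerate n! = 362880 permutations of y under H0): p = 0.259518.
Step 5: alpha = 0.05. fail to reject H0.

tau_b = 0.3333 (C=24, D=12), p = 0.259518, fail to reject H0.


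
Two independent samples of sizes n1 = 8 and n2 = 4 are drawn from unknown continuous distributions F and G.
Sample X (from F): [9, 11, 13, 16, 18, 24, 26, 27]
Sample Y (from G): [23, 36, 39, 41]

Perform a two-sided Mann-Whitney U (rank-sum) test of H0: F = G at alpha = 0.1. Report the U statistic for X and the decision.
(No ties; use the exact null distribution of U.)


Step 1: Combine and sort all 12 observations; assign midranks.
sorted (value, group): (9,X), (11,X), (13,X), (16,X), (18,X), (23,Y), (24,X), (26,X), (27,X), (36,Y), (39,Y), (41,Y)
ranks: 9->1, 11->2, 13->3, 16->4, 18->5, 23->6, 24->7, 26->8, 27->9, 36->10, 39->11, 41->12
Step 2: Rank sum for X: R1 = 1 + 2 + 3 + 4 + 5 + 7 + 8 + 9 = 39.
Step 3: U_X = R1 - n1(n1+1)/2 = 39 - 8*9/2 = 39 - 36 = 3.
       U_Y = n1*n2 - U_X = 32 - 3 = 29.
Step 4: No ties, so the exact null distribution of U (based on enumerating the C(12,8) = 495 equally likely rank assignments) gives the two-sided p-value.
Step 5: p-value = 0.028283; compare to alpha = 0.1. reject H0.

U_X = 3, p = 0.028283, reject H0 at alpha = 0.1.


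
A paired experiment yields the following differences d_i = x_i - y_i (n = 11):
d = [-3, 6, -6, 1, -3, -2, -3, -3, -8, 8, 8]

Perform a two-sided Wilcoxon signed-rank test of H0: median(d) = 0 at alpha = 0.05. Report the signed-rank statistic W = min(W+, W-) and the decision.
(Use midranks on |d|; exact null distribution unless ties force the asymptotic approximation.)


Step 1: Drop any zero differences (none here) and take |d_i|.
|d| = [3, 6, 6, 1, 3, 2, 3, 3, 8, 8, 8]
Step 2: Midrank |d_i| (ties get averaged ranks).
ranks: |3|->4.5, |6|->7.5, |6|->7.5, |1|->1, |3|->4.5, |2|->2, |3|->4.5, |3|->4.5, |8|->10, |8|->10, |8|->10
Step 3: Attach original signs; sum ranks with positive sign and with negative sign.
W+ = 7.5 + 1 + 10 + 10 = 28.5
W- = 4.5 + 7.5 + 4.5 + 2 + 4.5 + 4.5 + 10 = 37.5
(Check: W+ + W- = 66 should equal n(n+1)/2 = 66.)
Step 4: Test statistic W = min(W+, W-) = 28.5.
Step 5: Ties in |d|, so use the tie-corrected normal approximation.
        E[W] = n(n+1)/4 = 11*12/4 = 33.
        Tie groups: |d|=3 (t=4), |d|=6 (t=2), |d|=8 (t=3); sum(t^3 - t) = 90.
        Var[W] = n(n+1)(2n+1)/24 - sum(t^3-t)/48 = 3036/24 - 90/48 = 124.625.
        z = (W - E[W]) / sqrt(Var[W]) = (28.5 - 33) / 11.1636 = -0.4031.
        Two-sided p = 2*Phi(z) = 0.686877.
Step 6: alpha = 0.05. fail to reject H0.

W+ = 28.5, W- = 37.5, W = min = 28.5, p = 0.686877, fail to reject H0.


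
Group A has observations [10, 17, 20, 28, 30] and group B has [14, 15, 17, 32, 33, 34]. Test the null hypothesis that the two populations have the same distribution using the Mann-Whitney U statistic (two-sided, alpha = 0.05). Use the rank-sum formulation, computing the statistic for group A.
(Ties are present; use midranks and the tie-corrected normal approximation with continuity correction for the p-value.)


Step 1: Combine and sort all 11 observations; assign midranks.
sorted (value, group): (10,X), (14,Y), (15,Y), (17,X), (17,Y), (20,X), (28,X), (30,X), (32,Y), (33,Y), (34,Y)
ranks: 10->1, 14->2, 15->3, 17->4.5, 17->4.5, 20->6, 28->7, 30->8, 32->9, 33->10, 34->11
Step 2: Rank sum for X: R1 = 1 + 4.5 + 6 + 7 + 8 = 26.5.
Step 3: U_X = R1 - n1(n1+1)/2 = 26.5 - 5*6/2 = 26.5 - 15 = 11.5.
       U_Y = n1*n2 - U_X = 30 - 11.5 = 18.5.
Step 4: Ties are present, so use the tie-corrected normal approximation (with continuity correction) for the p-value.
Step 5: p-value = 0.583025; compare to alpha = 0.05. fail to reject H0.

U_X = 11.5, p = 0.583025, fail to reject H0 at alpha = 0.05.


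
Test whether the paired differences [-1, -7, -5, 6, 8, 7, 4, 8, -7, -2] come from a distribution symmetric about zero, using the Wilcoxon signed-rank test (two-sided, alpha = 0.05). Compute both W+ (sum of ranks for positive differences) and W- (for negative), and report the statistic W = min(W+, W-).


Step 1: Drop any zero differences (none here) and take |d_i|.
|d| = [1, 7, 5, 6, 8, 7, 4, 8, 7, 2]
Step 2: Midrank |d_i| (ties get averaged ranks).
ranks: |1|->1, |7|->7, |5|->4, |6|->5, |8|->9.5, |7|->7, |4|->3, |8|->9.5, |7|->7, |2|->2
Step 3: Attach original signs; sum ranks with positive sign and with negative sign.
W+ = 5 + 9.5 + 7 + 3 + 9.5 = 34
W- = 1 + 7 + 4 + 7 + 2 = 21
(Check: W+ + W- = 55 should equal n(n+1)/2 = 55.)
Step 4: Test statistic W = min(W+, W-) = 21.
Step 5: Ties in |d|, so use the tie-corrected normal approximation.
        E[W] = n(n+1)/4 = 10*11/4 = 27.5.
        Tie groups: |d|=7 (t=3), |d|=8 (t=2); sum(t^3 - t) = 30.
        Var[W] = n(n+1)(2n+1)/24 - sum(t^3-t)/48 = 2310/24 - 30/48 = 95.625.
        z = (W - E[W]) / sqrt(Var[W]) = (21 - 27.5) / 9.7788 = -0.6647.
        Two-sided p = 2*Phi(z) = 0.506240.
Step 6: alpha = 0.05. fail to reject H0.

W+ = 34, W- = 21, W = min = 21, p = 0.506240, fail to reject H0.


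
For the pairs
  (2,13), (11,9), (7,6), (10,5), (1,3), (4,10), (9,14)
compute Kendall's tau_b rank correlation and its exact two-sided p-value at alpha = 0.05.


Step 1: Enumerate the 21 unordered pairs (i,j) with i<j and classify each by sign(x_j-x_i) * sign(y_j-y_i).
  (1,2):dx=+9,dy=-4->D; (1,3):dx=+5,dy=-7->D; (1,4):dx=+8,dy=-8->D; (1,5):dx=-1,dy=-10->C
  (1,6):dx=+2,dy=-3->D; (1,7):dx=+7,dy=+1->C; (2,3):dx=-4,dy=-3->C; (2,4):dx=-1,dy=-4->C
  (2,5):dx=-10,dy=-6->C; (2,6):dx=-7,dy=+1->D; (2,7):dx=-2,dy=+5->D; (3,4):dx=+3,dy=-1->D
  (3,5):dx=-6,dy=-3->C; (3,6):dx=-3,dy=+4->D; (3,7):dx=+2,dy=+8->C; (4,5):dx=-9,dy=-2->C
  (4,6):dx=-6,dy=+5->D; (4,7):dx=-1,dy=+9->D; (5,6):dx=+3,dy=+7->C; (5,7):dx=+8,dy=+11->C
  (6,7):dx=+5,dy=+4->C
Step 2: C = 11, D = 10, total pairs = 21.
Step 3: tau = (C - D)/(n(n-1)/2) = (11 - 10)/21 = 0.047619.
Step 4: Exact two-sided p-value (enumerate n! = 5040 permutations of y under H0): p = 1.000000.
Step 5: alpha = 0.05. fail to reject H0.

tau_b = 0.0476 (C=11, D=10), p = 1.000000, fail to reject H0.


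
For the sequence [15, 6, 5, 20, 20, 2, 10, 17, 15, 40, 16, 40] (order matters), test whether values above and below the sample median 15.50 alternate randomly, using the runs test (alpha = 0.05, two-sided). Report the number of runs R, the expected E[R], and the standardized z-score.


Step 1: Compute median = 15.50; label A = above, B = below.
Labels in order: BBBAABBABAAA  (n_A = 6, n_B = 6)
Step 2: Count runs R = 6.
Step 3: Under H0 (random ordering), E[R] = 2*n_A*n_B/(n_A+n_B) + 1 = 2*6*6/12 + 1 = 7.0000.
        Var[R] = 2*n_A*n_B*(2*n_A*n_B - n_A - n_B) / ((n_A+n_B)^2 * (n_A+n_B-1)) = 4320/1584 = 2.7273.
        SD[R] = 1.6514.
Step 4: Continuity-corrected z = (R + 0.5 - E[R]) / SD[R] = (6 + 0.5 - 7.0000) / 1.6514 = -0.3028.
Step 5: Two-sided p-value via normal approximation = 2*(1 - Phi(|z|)) = 0.762069.
Step 6: alpha = 0.05. fail to reject H0.

R = 6, z = -0.3028, p = 0.762069, fail to reject H0.


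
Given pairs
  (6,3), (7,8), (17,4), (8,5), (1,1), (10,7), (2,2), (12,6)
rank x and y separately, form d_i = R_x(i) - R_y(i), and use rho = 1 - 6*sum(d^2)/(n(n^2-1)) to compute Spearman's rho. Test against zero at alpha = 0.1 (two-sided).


Step 1: Rank x and y separately (midranks; no ties here).
rank(x): 6->3, 7->4, 17->8, 8->5, 1->1, 10->6, 2->2, 12->7
rank(y): 3->3, 8->8, 4->4, 5->5, 1->1, 7->7, 2->2, 6->6
Step 2: d_i = R_x(i) - R_y(i); compute d_i^2.
  (3-3)^2=0, (4-8)^2=16, (8-4)^2=16, (5-5)^2=0, (1-1)^2=0, (6-7)^2=1, (2-2)^2=0, (7-6)^2=1
sum(d^2) = 34.
Step 3: rho = 1 - 6*34 / (8*(8^2 - 1)) = 1 - 204/504 = 0.595238.
Step 4: Under H0, t = rho * sqrt((n-2)/(1-rho^2)) = 1.8145 ~ t(6).
Step 5: Two-sided p-value from the t-distribution with 6 df = 0.119530.
Step 6: alpha = 0.1. fail to reject H0.

rho = 0.5952, p = 0.119530, fail to reject H0 at alpha = 0.1.


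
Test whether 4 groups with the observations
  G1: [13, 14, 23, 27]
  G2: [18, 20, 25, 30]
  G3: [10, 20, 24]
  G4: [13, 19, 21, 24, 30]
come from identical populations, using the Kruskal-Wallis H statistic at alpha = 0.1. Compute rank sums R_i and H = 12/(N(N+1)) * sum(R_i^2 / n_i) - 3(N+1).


Step 1: Combine all N = 16 observations and assign midranks.
sorted (value, group, rank): (10,G3,1), (13,G1,2.5), (13,G4,2.5), (14,G1,4), (18,G2,5), (19,G4,6), (20,G2,7.5), (20,G3,7.5), (21,G4,9), (23,G1,10), (24,G3,11.5), (24,G4,11.5), (25,G2,13), (27,G1,14), (30,G2,15.5), (30,G4,15.5)
Step 2: Sum ranks within each group.
R_1 = 30.5 (n_1 = 4)
R_2 = 41 (n_2 = 4)
R_3 = 20 (n_3 = 3)
R_4 = 44.5 (n_4 = 5)
Step 3: H = 12/(N(N+1)) * sum(R_i^2/n_i) - 3(N+1)
     = 12/(16*17) * (30.5^2/4 + 41^2/4 + 20^2/3 + 44.5^2/5) - 3*17
     = 0.044118 * 1182.2 - 51
     = 1.155699.
Step 4: Ties present; correction factor C = 1 - 24/(16^3 - 16) = 0.994118. Corrected H = 1.155699 / 0.994118 = 1.162537.
Step 5: Under H0, H ~ chi^2(3); p-value = 0.762003.
Step 6: alpha = 0.1. fail to reject H0.

H = 1.1625, df = 3, p = 0.762003, fail to reject H0.


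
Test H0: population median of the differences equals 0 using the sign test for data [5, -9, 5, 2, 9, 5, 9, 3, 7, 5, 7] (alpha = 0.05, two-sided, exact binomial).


Step 1: Discard zero differences. Original n = 11; n_eff = number of nonzero differences = 11.
Nonzero differences (with sign): +5, -9, +5, +2, +9, +5, +9, +3, +7, +5, +7
Step 2: Count signs: positive = 10, negative = 1.
Step 3: Under H0: P(positive) = 0.5, so the number of positives S ~ Bin(11, 0.5).
Step 4: Two-sided exact p-value = sum of Bin(11,0.5) probabilities at or below the observed probability = 0.011719.
Step 5: alpha = 0.05. reject H0.

n_eff = 11, pos = 10, neg = 1, p = 0.011719, reject H0.


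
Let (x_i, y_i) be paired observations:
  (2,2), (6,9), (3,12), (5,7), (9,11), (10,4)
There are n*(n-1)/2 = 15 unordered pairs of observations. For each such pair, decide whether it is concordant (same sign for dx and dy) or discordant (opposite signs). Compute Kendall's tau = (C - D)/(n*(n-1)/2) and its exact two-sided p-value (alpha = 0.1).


Step 1: Enumerate the 15 unordered pairs (i,j) with i<j and classify each by sign(x_j-x_i) * sign(y_j-y_i).
  (1,2):dx=+4,dy=+7->C; (1,3):dx=+1,dy=+10->C; (1,4):dx=+3,dy=+5->C; (1,5):dx=+7,dy=+9->C
  (1,6):dx=+8,dy=+2->C; (2,3):dx=-3,dy=+3->D; (2,4):dx=-1,dy=-2->C; (2,5):dx=+3,dy=+2->C
  (2,6):dx=+4,dy=-5->D; (3,4):dx=+2,dy=-5->D; (3,5):dx=+6,dy=-1->D; (3,6):dx=+7,dy=-8->D
  (4,5):dx=+4,dy=+4->C; (4,6):dx=+5,dy=-3->D; (5,6):dx=+1,dy=-7->D
Step 2: C = 8, D = 7, total pairs = 15.
Step 3: tau = (C - D)/(n(n-1)/2) = (8 - 7)/15 = 0.066667.
Step 4: Exact two-sided p-value (enumerate n! = 720 permutations of y under H0): p = 1.000000.
Step 5: alpha = 0.1. fail to reject H0.

tau_b = 0.0667 (C=8, D=7), p = 1.000000, fail to reject H0.


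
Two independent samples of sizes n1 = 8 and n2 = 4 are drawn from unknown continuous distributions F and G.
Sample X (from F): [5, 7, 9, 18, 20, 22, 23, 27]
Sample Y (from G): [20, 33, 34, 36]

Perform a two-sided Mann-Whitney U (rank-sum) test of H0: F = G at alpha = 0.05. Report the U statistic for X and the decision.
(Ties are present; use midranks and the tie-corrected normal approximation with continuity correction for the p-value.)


Step 1: Combine and sort all 12 observations; assign midranks.
sorted (value, group): (5,X), (7,X), (9,X), (18,X), (20,X), (20,Y), (22,X), (23,X), (27,X), (33,Y), (34,Y), (36,Y)
ranks: 5->1, 7->2, 9->3, 18->4, 20->5.5, 20->5.5, 22->7, 23->8, 27->9, 33->10, 34->11, 36->12
Step 2: Rank sum for X: R1 = 1 + 2 + 3 + 4 + 5.5 + 7 + 8 + 9 = 39.5.
Step 3: U_X = R1 - n1(n1+1)/2 = 39.5 - 8*9/2 = 39.5 - 36 = 3.5.
       U_Y = n1*n2 - U_X = 32 - 3.5 = 28.5.
Step 4: Ties are present, so use the tie-corrected normal approximation (with continuity correction) for the p-value.
Step 5: p-value = 0.041184; compare to alpha = 0.05. reject H0.

U_X = 3.5, p = 0.041184, reject H0 at alpha = 0.05.


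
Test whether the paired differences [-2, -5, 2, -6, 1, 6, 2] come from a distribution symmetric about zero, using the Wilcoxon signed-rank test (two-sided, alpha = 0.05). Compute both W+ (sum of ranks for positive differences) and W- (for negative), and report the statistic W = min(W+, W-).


Step 1: Drop any zero differences (none here) and take |d_i|.
|d| = [2, 5, 2, 6, 1, 6, 2]
Step 2: Midrank |d_i| (ties get averaged ranks).
ranks: |2|->3, |5|->5, |2|->3, |6|->6.5, |1|->1, |6|->6.5, |2|->3
Step 3: Attach original signs; sum ranks with positive sign and with negative sign.
W+ = 3 + 1 + 6.5 + 3 = 13.5
W- = 3 + 5 + 6.5 = 14.5
(Check: W+ + W- = 28 should equal n(n+1)/2 = 28.)
Step 4: Test statistic W = min(W+, W-) = 13.5.
Step 5: Ties in |d|, so use the tie-corrected normal approximation.
        E[W] = n(n+1)/4 = 7*8/4 = 14.
        Tie groups: |d|=2 (t=3), |d|=6 (t=2); sum(t^3 - t) = 30.
        Var[W] = n(n+1)(2n+1)/24 - sum(t^3-t)/48 = 840/24 - 30/48 = 34.375.
        z = (W - E[W]) / sqrt(Var[W]) = (13.5 - 14) / 5.8630 = -0.0853.
        Two-sided p = 2*Phi(z) = 0.932039.
Step 6: alpha = 0.05. fail to reject H0.

W+ = 13.5, W- = 14.5, W = min = 13.5, p = 0.932039, fail to reject H0.


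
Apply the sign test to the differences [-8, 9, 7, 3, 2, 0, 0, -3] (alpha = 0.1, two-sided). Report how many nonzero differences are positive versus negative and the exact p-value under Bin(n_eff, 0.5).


Step 1: Discard zero differences. Original n = 8; n_eff = number of nonzero differences = 6.
Nonzero differences (with sign): -8, +9, +7, +3, +2, -3
Step 2: Count signs: positive = 4, negative = 2.
Step 3: Under H0: P(positive) = 0.5, so the number of positives S ~ Bin(6, 0.5).
Step 4: Two-sided exact p-value = sum of Bin(6,0.5) probabilities at or below the observed probability = 0.687500.
Step 5: alpha = 0.1. fail to reject H0.

n_eff = 6, pos = 4, neg = 2, p = 0.687500, fail to reject H0.


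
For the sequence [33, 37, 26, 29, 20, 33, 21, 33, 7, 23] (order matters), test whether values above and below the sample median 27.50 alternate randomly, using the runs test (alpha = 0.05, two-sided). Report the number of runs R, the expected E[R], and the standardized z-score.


Step 1: Compute median = 27.50; label A = above, B = below.
Labels in order: AABABABABB  (n_A = 5, n_B = 5)
Step 2: Count runs R = 8.
Step 3: Under H0 (random ordering), E[R] = 2*n_A*n_B/(n_A+n_B) + 1 = 2*5*5/10 + 1 = 6.0000.
        Var[R] = 2*n_A*n_B*(2*n_A*n_B - n_A - n_B) / ((n_A+n_B)^2 * (n_A+n_B-1)) = 2000/900 = 2.2222.
        SD[R] = 1.4907.
Step 4: Continuity-corrected z = (R - 0.5 - E[R]) / SD[R] = (8 - 0.5 - 6.0000) / 1.4907 = 1.0062.
Step 5: Two-sided p-value via normal approximation = 2*(1 - Phi(|z|)) = 0.314305.
Step 6: alpha = 0.05. fail to reject H0.

R = 8, z = 1.0062, p = 0.314305, fail to reject H0.


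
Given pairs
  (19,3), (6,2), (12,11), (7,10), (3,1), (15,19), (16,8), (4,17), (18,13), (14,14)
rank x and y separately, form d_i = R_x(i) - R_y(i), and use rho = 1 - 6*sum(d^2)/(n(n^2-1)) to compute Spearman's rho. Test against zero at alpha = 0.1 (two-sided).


Step 1: Rank x and y separately (midranks; no ties here).
rank(x): 19->10, 6->3, 12->5, 7->4, 3->1, 15->7, 16->8, 4->2, 18->9, 14->6
rank(y): 3->3, 2->2, 11->6, 10->5, 1->1, 19->10, 8->4, 17->9, 13->7, 14->8
Step 2: d_i = R_x(i) - R_y(i); compute d_i^2.
  (10-3)^2=49, (3-2)^2=1, (5-6)^2=1, (4-5)^2=1, (1-1)^2=0, (7-10)^2=9, (8-4)^2=16, (2-9)^2=49, (9-7)^2=4, (6-8)^2=4
sum(d^2) = 134.
Step 3: rho = 1 - 6*134 / (10*(10^2 - 1)) = 1 - 804/990 = 0.187879.
Step 4: Under H0, t = rho * sqrt((n-2)/(1-rho^2)) = 0.5410 ~ t(8).
Step 5: Two-sided p-value from the t-distribution with 8 df = 0.603218.
Step 6: alpha = 0.1. fail to reject H0.

rho = 0.1879, p = 0.603218, fail to reject H0 at alpha = 0.1.


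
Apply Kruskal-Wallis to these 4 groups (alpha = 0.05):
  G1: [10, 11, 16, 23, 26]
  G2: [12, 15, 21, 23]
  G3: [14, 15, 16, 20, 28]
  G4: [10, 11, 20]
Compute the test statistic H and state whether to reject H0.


Step 1: Combine all N = 17 observations and assign midranks.
sorted (value, group, rank): (10,G1,1.5), (10,G4,1.5), (11,G1,3.5), (11,G4,3.5), (12,G2,5), (14,G3,6), (15,G2,7.5), (15,G3,7.5), (16,G1,9.5), (16,G3,9.5), (20,G3,11.5), (20,G4,11.5), (21,G2,13), (23,G1,14.5), (23,G2,14.5), (26,G1,16), (28,G3,17)
Step 2: Sum ranks within each group.
R_1 = 45 (n_1 = 5)
R_2 = 40 (n_2 = 4)
R_3 = 51.5 (n_3 = 5)
R_4 = 16.5 (n_4 = 3)
Step 3: H = 12/(N(N+1)) * sum(R_i^2/n_i) - 3(N+1)
     = 12/(17*18) * (45^2/5 + 40^2/4 + 51.5^2/5 + 16.5^2/3) - 3*18
     = 0.039216 * 1426.2 - 54
     = 1.929412.
Step 4: Ties present; correction factor C = 1 - 36/(17^3 - 17) = 0.992647. Corrected H = 1.929412 / 0.992647 = 1.943704.
Step 5: Under H0, H ~ chi^2(3); p-value = 0.584173.
Step 6: alpha = 0.05. fail to reject H0.

H = 1.9437, df = 3, p = 0.584173, fail to reject H0.


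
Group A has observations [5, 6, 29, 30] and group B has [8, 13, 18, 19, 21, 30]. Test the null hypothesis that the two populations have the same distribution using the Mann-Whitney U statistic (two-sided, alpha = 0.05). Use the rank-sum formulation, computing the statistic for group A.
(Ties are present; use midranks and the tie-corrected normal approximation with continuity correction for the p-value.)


Step 1: Combine and sort all 10 observations; assign midranks.
sorted (value, group): (5,X), (6,X), (8,Y), (13,Y), (18,Y), (19,Y), (21,Y), (29,X), (30,X), (30,Y)
ranks: 5->1, 6->2, 8->3, 13->4, 18->5, 19->6, 21->7, 29->8, 30->9.5, 30->9.5
Step 2: Rank sum for X: R1 = 1 + 2 + 8 + 9.5 = 20.5.
Step 3: U_X = R1 - n1(n1+1)/2 = 20.5 - 4*5/2 = 20.5 - 10 = 10.5.
       U_Y = n1*n2 - U_X = 24 - 10.5 = 13.5.
Step 4: Ties are present, so use the tie-corrected normal approximation (with continuity correction) for the p-value.
Step 5: p-value = 0.830664; compare to alpha = 0.05. fail to reject H0.

U_X = 10.5, p = 0.830664, fail to reject H0 at alpha = 0.05.


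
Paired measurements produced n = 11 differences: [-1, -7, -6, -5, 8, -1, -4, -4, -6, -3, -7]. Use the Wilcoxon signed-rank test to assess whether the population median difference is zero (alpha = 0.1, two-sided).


Step 1: Drop any zero differences (none here) and take |d_i|.
|d| = [1, 7, 6, 5, 8, 1, 4, 4, 6, 3, 7]
Step 2: Midrank |d_i| (ties get averaged ranks).
ranks: |1|->1.5, |7|->9.5, |6|->7.5, |5|->6, |8|->11, |1|->1.5, |4|->4.5, |4|->4.5, |6|->7.5, |3|->3, |7|->9.5
Step 3: Attach original signs; sum ranks with positive sign and with negative sign.
W+ = 11 = 11
W- = 1.5 + 9.5 + 7.5 + 6 + 1.5 + 4.5 + 4.5 + 7.5 + 3 + 9.5 = 55
(Check: W+ + W- = 66 should equal n(n+1)/2 = 66.)
Step 4: Test statistic W = min(W+, W-) = 11.
Step 5: Ties in |d|, so use the tie-corrected normal approximation.
        E[W] = n(n+1)/4 = 11*12/4 = 33.
        Tie groups: |d|=1 (t=2), |d|=4 (t=2), |d|=6 (t=2), |d|=7 (t=2); sum(t^3 - t) = 24.
        Var[W] = n(n+1)(2n+1)/24 - sum(t^3-t)/48 = 3036/24 - 24/48 = 126.
        z = (W - E[W]) / sqrt(Var[W]) = (11 - 33) / 11.2250 = -1.9599.
        Two-sided p = 2*Phi(z) = 0.050006.
Step 6: alpha = 0.1. reject H0.

W+ = 11, W- = 55, W = min = 11, p = 0.050006, reject H0.


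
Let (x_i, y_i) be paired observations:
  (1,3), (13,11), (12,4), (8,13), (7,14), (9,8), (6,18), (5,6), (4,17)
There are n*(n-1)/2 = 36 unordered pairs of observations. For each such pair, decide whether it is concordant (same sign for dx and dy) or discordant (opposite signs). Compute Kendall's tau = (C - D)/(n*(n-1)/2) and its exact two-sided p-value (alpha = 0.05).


Step 1: Enumerate the 36 unordered pairs (i,j) with i<j and classify each by sign(x_j-x_i) * sign(y_j-y_i).
  (1,2):dx=+12,dy=+8->C; (1,3):dx=+11,dy=+1->C; (1,4):dx=+7,dy=+10->C; (1,5):dx=+6,dy=+11->C
  (1,6):dx=+8,dy=+5->C; (1,7):dx=+5,dy=+15->C; (1,8):dx=+4,dy=+3->C; (1,9):dx=+3,dy=+14->C
  (2,3):dx=-1,dy=-7->C; (2,4):dx=-5,dy=+2->D; (2,5):dx=-6,dy=+3->D; (2,6):dx=-4,dy=-3->C
  (2,7):dx=-7,dy=+7->D; (2,8):dx=-8,dy=-5->C; (2,9):dx=-9,dy=+6->D; (3,4):dx=-4,dy=+9->D
  (3,5):dx=-5,dy=+10->D; (3,6):dx=-3,dy=+4->D; (3,7):dx=-6,dy=+14->D; (3,8):dx=-7,dy=+2->D
  (3,9):dx=-8,dy=+13->D; (4,5):dx=-1,dy=+1->D; (4,6):dx=+1,dy=-5->D; (4,7):dx=-2,dy=+5->D
  (4,8):dx=-3,dy=-7->C; (4,9):dx=-4,dy=+4->D; (5,6):dx=+2,dy=-6->D; (5,7):dx=-1,dy=+4->D
  (5,8):dx=-2,dy=-8->C; (5,9):dx=-3,dy=+3->D; (6,7):dx=-3,dy=+10->D; (6,8):dx=-4,dy=-2->C
  (6,9):dx=-5,dy=+9->D; (7,8):dx=-1,dy=-12->C; (7,9):dx=-2,dy=-1->C; (8,9):dx=-1,dy=+11->D
Step 2: C = 16, D = 20, total pairs = 36.
Step 3: tau = (C - D)/(n(n-1)/2) = (16 - 20)/36 = -0.111111.
Step 4: Exact two-sided p-value (enumerate n! = 362880 permutations of y under H0): p = 0.761414.
Step 5: alpha = 0.05. fail to reject H0.

tau_b = -0.1111 (C=16, D=20), p = 0.761414, fail to reject H0.


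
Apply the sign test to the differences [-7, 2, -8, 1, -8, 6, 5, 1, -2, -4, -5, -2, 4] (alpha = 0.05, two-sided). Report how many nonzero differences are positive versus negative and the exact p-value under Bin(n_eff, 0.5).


Step 1: Discard zero differences. Original n = 13; n_eff = number of nonzero differences = 13.
Nonzero differences (with sign): -7, +2, -8, +1, -8, +6, +5, +1, -2, -4, -5, -2, +4
Step 2: Count signs: positive = 6, negative = 7.
Step 3: Under H0: P(positive) = 0.5, so the number of positives S ~ Bin(13, 0.5).
Step 4: Two-sided exact p-value = sum of Bin(13,0.5) probabilities at or below the observed probability = 1.000000.
Step 5: alpha = 0.05. fail to reject H0.

n_eff = 13, pos = 6, neg = 7, p = 1.000000, fail to reject H0.


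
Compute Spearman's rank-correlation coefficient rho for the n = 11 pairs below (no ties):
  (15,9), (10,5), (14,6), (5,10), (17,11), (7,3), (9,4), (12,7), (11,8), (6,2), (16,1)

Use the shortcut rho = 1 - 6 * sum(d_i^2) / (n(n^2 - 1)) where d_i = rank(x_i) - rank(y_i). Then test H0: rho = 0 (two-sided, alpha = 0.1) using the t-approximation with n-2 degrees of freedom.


Step 1: Rank x and y separately (midranks; no ties here).
rank(x): 15->9, 10->5, 14->8, 5->1, 17->11, 7->3, 9->4, 12->7, 11->6, 6->2, 16->10
rank(y): 9->9, 5->5, 6->6, 10->10, 11->11, 3->3, 4->4, 7->7, 8->8, 2->2, 1->1
Step 2: d_i = R_x(i) - R_y(i); compute d_i^2.
  (9-9)^2=0, (5-5)^2=0, (8-6)^2=4, (1-10)^2=81, (11-11)^2=0, (3-3)^2=0, (4-4)^2=0, (7-7)^2=0, (6-8)^2=4, (2-2)^2=0, (10-1)^2=81
sum(d^2) = 170.
Step 3: rho = 1 - 6*170 / (11*(11^2 - 1)) = 1 - 1020/1320 = 0.227273.
Step 4: Under H0, t = rho * sqrt((n-2)/(1-rho^2)) = 0.7001 ~ t(9).
Step 5: Two-sided p-value from the t-distribution with 9 df = 0.501536.
Step 6: alpha = 0.1. fail to reject H0.

rho = 0.2273, p = 0.501536, fail to reject H0 at alpha = 0.1.


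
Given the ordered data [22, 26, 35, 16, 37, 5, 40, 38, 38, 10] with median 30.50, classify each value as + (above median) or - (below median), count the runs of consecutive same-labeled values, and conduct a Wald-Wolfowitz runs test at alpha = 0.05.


Step 1: Compute median = 30.50; label A = above, B = below.
Labels in order: BBABABAAAB  (n_A = 5, n_B = 5)
Step 2: Count runs R = 7.
Step 3: Under H0 (random ordering), E[R] = 2*n_A*n_B/(n_A+n_B) + 1 = 2*5*5/10 + 1 = 6.0000.
        Var[R] = 2*n_A*n_B*(2*n_A*n_B - n_A - n_B) / ((n_A+n_B)^2 * (n_A+n_B-1)) = 2000/900 = 2.2222.
        SD[R] = 1.4907.
Step 4: Continuity-corrected z = (R - 0.5 - E[R]) / SD[R] = (7 - 0.5 - 6.0000) / 1.4907 = 0.3354.
Step 5: Two-sided p-value via normal approximation = 2*(1 - Phi(|z|)) = 0.737316.
Step 6: alpha = 0.05. fail to reject H0.

R = 7, z = 0.3354, p = 0.737316, fail to reject H0.


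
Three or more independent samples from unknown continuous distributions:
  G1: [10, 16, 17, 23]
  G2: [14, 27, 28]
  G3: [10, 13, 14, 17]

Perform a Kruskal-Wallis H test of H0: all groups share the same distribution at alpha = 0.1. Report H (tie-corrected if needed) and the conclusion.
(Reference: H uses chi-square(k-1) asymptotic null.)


Step 1: Combine all N = 11 observations and assign midranks.
sorted (value, group, rank): (10,G1,1.5), (10,G3,1.5), (13,G3,3), (14,G2,4.5), (14,G3,4.5), (16,G1,6), (17,G1,7.5), (17,G3,7.5), (23,G1,9), (27,G2,10), (28,G2,11)
Step 2: Sum ranks within each group.
R_1 = 24 (n_1 = 4)
R_2 = 25.5 (n_2 = 3)
R_3 = 16.5 (n_3 = 4)
Step 3: H = 12/(N(N+1)) * sum(R_i^2/n_i) - 3(N+1)
     = 12/(11*12) * (24^2/4 + 25.5^2/3 + 16.5^2/4) - 3*12
     = 0.090909 * 428.812 - 36
     = 2.982955.
Step 4: Ties present; correction factor C = 1 - 18/(11^3 - 11) = 0.986364. Corrected H = 2.982955 / 0.986364 = 3.024194.
Step 5: Under H0, H ~ chi^2(2); p-value = 0.220447.
Step 6: alpha = 0.1. fail to reject H0.

H = 3.0242, df = 2, p = 0.220447, fail to reject H0.
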